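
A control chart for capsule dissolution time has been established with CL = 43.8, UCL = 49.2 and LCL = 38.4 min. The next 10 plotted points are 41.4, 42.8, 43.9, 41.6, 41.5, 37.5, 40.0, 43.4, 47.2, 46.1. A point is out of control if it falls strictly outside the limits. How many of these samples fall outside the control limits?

Compare each point to [38.4, 49.2]: sample 6 = 37.5 < LCL.

1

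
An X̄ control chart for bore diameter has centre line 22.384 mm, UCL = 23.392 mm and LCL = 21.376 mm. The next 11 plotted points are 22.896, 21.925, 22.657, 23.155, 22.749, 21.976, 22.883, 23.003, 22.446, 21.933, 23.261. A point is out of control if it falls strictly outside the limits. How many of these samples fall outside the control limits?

0

All 11 points lie within [21.376, 23.392].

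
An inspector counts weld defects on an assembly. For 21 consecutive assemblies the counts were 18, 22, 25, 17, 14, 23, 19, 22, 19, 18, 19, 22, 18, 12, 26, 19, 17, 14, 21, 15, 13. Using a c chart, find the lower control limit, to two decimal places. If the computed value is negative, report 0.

5.74

c̄ = (18 + 22 + 25 + 17 + 14 + 23 + 19 + 22 + 19 + 18 + 19 + 22 + 18 + 12 + 26 + 19 + 17 + 14 + 21 + 15 + 13) / 21 = 393 / 21 = 18.7143
LCL = c̄ − 3√c̄ = 18.7143 − 3 × 4.3260 = 5.7363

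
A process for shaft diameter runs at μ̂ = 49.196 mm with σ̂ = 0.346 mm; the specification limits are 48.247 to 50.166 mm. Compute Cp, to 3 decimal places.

0.924

Cp = (USL − LSL) / (6σ̂) = (50.166 − 48.247) / (6 × 0.346) = 1.9190 / 2.0760 = 0.9244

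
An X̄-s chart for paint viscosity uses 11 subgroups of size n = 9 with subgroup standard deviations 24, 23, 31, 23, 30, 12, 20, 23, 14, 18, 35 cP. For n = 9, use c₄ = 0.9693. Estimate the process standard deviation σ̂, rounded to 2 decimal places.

23.73

s̄ = (24 + 23 + 31 + 23 + 30 + 12 + 20 + 23 + 14 + 18 + 35) / 11 = 23.0000
σ̂ = s̄ / c₄ = 23.0000 / 0.9693 = 23.7285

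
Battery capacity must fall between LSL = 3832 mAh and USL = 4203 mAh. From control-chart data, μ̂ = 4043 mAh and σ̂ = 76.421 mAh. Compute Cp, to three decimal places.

0.809

Cp = (USL − LSL) / (6σ̂) = (4203 − 3832) / (6 × 76.421) = 371.0000 / 458.5260 = 0.8091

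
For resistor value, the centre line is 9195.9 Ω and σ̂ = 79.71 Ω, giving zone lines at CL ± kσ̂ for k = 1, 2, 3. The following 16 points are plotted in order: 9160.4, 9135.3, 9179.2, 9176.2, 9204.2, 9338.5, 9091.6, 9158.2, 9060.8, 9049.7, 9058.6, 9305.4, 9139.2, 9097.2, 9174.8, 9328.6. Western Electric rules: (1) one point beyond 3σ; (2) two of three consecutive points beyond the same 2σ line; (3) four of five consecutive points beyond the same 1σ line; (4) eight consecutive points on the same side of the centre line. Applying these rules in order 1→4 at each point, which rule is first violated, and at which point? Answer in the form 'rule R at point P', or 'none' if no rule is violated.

Zone of each point (C = within 1σ̂, B = 1σ̂–2σ̂, A = 2σ̂–3σ̂, * = beyond 3σ̂; sign = side of CL): 1:-C, 2:-C, 3:-C, 4:-C, 5:+C, 6:+B, 7:-B, 8:-C, 9:-B, 10:-B, 11:-B, 12:+B, 13:-C, 14:-B, 15:-C, 16:+B
Rule 3 (four of five consecutive points beyond the same 1σ limit) is satisfied at point 11.

rule 3 at point 11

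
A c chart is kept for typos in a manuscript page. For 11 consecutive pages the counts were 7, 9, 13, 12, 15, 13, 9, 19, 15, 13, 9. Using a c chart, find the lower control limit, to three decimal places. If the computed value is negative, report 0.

1.711

c̄ = (7 + 9 + 13 + 12 + 15 + 13 + 9 + 19 + 15 + 13 + 9) / 11 = 134 / 11 = 12.1818
LCL = c̄ − 3√c̄ = 12.1818 − 3 × 3.4902 = 1.7111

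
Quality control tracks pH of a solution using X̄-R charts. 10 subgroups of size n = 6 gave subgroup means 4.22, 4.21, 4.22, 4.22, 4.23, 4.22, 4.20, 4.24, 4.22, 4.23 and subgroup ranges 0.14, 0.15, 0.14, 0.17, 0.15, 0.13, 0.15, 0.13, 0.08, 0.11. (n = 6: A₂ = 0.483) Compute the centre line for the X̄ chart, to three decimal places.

4.221

X̄̄ = (4.22 + 4.21 + 4.22 + 4.22 + 4.23 + 4.22 + 4.20 + 4.24 + 4.22 + 4.23) / 10 = 42.2100 / 10 = 4.2210
CL = X̄̄ = 4.2210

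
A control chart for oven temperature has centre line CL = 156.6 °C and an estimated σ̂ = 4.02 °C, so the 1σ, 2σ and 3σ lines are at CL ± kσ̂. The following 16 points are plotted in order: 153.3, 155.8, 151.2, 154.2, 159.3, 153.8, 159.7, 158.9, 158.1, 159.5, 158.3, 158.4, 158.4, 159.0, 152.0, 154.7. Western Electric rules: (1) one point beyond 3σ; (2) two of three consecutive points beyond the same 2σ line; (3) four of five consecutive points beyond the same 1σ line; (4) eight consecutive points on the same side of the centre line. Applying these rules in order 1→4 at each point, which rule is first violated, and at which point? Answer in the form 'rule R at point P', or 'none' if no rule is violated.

Zone of each point (C = within 1σ̂, B = 1σ̂–2σ̂, A = 2σ̂–3σ̂, * = beyond 3σ̂; sign = side of CL): 1:-C, 2:-C, 3:-B, 4:-C, 5:+C, 6:-C, 7:+C, 8:+C, 9:+C, 10:+C, 11:+C, 12:+C, 13:+C, 14:+C, 15:-B, 16:-C
Rule 4 (eight consecutive points on the same side of the centre line) is satisfied at point 14.

rule 4 at point 14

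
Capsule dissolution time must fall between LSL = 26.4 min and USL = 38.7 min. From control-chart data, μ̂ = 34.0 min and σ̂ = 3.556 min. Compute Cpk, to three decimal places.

Cpu = (USL − μ̂) / (3σ̂) = (38.7 − 34.0) / (3 × 3.556) = 0.4406; Cpl = (μ̂ − LSL) / (3σ̂) = (34.0 − 26.4) / (3 × 3.556) = 0.7124; Cpk = min(Cpu, Cpl) = 0.4406

0.441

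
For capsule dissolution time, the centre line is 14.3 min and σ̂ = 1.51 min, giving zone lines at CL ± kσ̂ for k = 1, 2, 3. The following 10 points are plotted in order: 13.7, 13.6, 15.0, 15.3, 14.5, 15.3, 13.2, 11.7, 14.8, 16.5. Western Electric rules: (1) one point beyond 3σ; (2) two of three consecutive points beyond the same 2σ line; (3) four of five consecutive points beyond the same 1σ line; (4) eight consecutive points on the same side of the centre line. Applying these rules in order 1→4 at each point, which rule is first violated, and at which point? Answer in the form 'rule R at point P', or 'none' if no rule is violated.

Zone of each point (C = within 1σ̂, B = 1σ̂–2σ̂, A = 2σ̂–3σ̂, * = beyond 3σ̂; sign = side of CL): 1:-C, 2:-C, 3:+C, 4:+C, 5:+C, 6:+C, 7:-C, 8:-B, 9:+C, 10:+B
No rule fires across all 10 points.

none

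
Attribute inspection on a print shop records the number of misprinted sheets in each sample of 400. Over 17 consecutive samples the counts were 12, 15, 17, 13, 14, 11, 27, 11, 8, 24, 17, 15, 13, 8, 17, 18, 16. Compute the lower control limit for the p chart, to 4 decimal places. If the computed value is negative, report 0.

0.0091

p̄ = Σdᵢ / (k·n) = 256 / (17 × 400) = 0.03765
LCL = p̄ − 3·√(p̄(1−p̄)/n) = 0.03765 − 3 × 0.00952 = 0.00910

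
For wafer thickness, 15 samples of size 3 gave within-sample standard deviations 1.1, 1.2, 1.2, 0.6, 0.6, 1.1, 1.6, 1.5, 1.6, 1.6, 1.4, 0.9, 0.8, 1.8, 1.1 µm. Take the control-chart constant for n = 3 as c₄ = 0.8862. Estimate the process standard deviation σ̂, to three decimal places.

1.362

s̄ = (1.1 + 1.2 + 1.2 + 0.6 + 0.6 + 1.1 + 1.6 + 1.5 + 1.6 + 1.6 + 1.4 + 0.9 + 0.8 + 1.8 + 1.1) / 15 = 1.2067
σ̂ = s̄ / c₄ = 1.2067 / 0.8862 = 1.3616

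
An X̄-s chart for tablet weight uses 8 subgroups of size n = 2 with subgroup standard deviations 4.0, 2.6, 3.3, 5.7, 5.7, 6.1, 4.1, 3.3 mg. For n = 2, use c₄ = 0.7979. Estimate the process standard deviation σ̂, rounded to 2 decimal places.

s̄ = (4.0 + 2.6 + 3.3 + 5.7 + 5.7 + 6.1 + 4.1 + 3.3) / 8 = 4.3500
σ̂ = s̄ / c₄ = 4.3500 / 0.7979 = 5.4518

5.45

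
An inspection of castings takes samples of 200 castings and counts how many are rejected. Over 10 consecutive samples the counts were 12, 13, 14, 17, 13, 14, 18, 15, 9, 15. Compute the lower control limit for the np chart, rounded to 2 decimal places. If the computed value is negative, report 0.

3.18

p̄ = Σdᵢ / (k·n) = 140 / (10 × 200) = 0.07000
LCL = np̄ − 3·√(np̄(1−p̄)) = 14.0000 − 3 × 3.6083 = 3.1750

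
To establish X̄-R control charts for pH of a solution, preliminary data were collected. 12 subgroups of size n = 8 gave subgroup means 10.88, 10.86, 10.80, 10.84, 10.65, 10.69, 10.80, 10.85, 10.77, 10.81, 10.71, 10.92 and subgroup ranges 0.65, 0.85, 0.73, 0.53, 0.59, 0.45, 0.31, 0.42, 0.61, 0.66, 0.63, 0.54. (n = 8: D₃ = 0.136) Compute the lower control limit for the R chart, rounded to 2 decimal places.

R̄ = (0.65 + 0.85 + 0.73 + 0.53 + 0.59 + 0.45 + 0.31 + 0.42 + 0.61 + 0.66 + 0.63 + 0.54) / 12 = 6.9700 / 12 = 0.5808
LCL_R = D₃·R̄ = 0.136 × 0.5808 = 0.0790

0.08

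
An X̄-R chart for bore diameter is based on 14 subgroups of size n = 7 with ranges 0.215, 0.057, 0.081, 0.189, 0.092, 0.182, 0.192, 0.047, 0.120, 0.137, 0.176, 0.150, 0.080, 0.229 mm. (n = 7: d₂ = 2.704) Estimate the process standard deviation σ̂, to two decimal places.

0.05

R̄ = (0.215 + 0.057 + 0.081 + 0.189 + 0.092 + 0.182 + 0.192 + 0.047 + 0.120 + 0.137 + 0.176 + 0.150 + 0.080 + 0.229) / 14 = 0.1391
σ̂ = R̄ / d₂ = 0.1391 / 2.704 = 0.0514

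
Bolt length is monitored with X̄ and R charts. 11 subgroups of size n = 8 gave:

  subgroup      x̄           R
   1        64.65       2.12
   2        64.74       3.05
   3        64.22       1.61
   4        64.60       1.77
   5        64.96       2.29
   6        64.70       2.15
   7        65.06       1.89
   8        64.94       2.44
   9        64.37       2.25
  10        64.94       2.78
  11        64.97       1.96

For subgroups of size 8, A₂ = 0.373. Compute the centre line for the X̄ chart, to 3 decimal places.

X̄̄ = (64.65 + 64.74 + 64.22 + 64.60 + 64.96 + 64.70 + 65.06 + 64.94 + 64.37 + 64.94 + 64.97) / 11 = 712.1500 / 11 = 64.7409
CL = X̄̄ = 64.7409

64.741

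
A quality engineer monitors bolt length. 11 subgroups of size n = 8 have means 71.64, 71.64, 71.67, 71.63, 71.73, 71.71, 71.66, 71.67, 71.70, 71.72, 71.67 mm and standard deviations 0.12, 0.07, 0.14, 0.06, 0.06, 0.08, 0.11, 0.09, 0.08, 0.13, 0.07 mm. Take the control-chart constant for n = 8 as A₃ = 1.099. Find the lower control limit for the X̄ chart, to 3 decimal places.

71.575

X̄̄ = (71.64 + 71.64 + 71.67 + 71.63 + 71.73 + 71.71 + 71.66 + 71.67 + 71.70 + 71.72 + 71.67) / 11 = 71.6764
s̄ = (0.12 + 0.07 + 0.14 + 0.06 + 0.06 + 0.08 + 0.11 + 0.09 + 0.08 + 0.13 + 0.07) / 11 = 0.0918
LCL = X̄̄ − A₃·s̄ = 71.6764 − 1.099 × 0.0918 = 71.5755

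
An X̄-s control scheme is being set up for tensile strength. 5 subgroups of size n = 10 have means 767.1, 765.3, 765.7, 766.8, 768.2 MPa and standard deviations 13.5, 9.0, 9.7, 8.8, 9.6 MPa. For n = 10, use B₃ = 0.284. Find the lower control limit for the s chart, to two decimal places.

2.87

s̄ = (13.5 + 9.0 + 9.7 + 8.8 + 9.6) / 5 = 10.1200
LCL_s = B₃·s̄ = 0.284 × 10.1200 = 2.8741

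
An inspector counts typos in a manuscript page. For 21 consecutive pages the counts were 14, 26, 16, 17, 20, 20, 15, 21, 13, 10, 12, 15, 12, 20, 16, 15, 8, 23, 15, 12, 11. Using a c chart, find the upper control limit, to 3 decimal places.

27.672

c̄ = (14 + 26 + 16 + 17 + 20 + 20 + 15 + 21 + 13 + 10 + 12 + 15 + 12 + 20 + 16 + 15 + 8 + 23 + 15 + 12 + 11) / 21 = 331 / 21 = 15.7619
UCL = c̄ + 3√c̄ = 15.7619 + 3 × √15.7619 = 15.7619 + 3 × 3.9701 = 27.6723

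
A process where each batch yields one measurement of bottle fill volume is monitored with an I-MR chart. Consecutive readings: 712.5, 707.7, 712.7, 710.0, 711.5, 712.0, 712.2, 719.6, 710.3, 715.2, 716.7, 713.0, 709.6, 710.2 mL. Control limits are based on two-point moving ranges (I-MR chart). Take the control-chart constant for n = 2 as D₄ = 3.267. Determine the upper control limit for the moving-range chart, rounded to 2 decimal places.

11.43

Moving ranges: 4.8, 5.0, 2.7, 1.5, 0.5, 0.2, 7.4, 9.3, 4.9, 1.5, 3.7, 3.4, 0.6; M̄R̄ = 45.5000 / 13 = 3.5000
UCL_MR = D₄·M̄R̄ = 3.267 × 3.5000 = 11.4345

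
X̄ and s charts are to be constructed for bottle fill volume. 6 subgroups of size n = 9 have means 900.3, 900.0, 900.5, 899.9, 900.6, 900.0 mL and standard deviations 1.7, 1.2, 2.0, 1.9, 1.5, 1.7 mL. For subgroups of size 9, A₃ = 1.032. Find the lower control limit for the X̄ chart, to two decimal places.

898.50

X̄̄ = (900.3 + 900.0 + 900.5 + 899.9 + 900.6 + 900.0) / 6 = 900.2167
s̄ = (1.7 + 1.2 + 2.0 + 1.9 + 1.5 + 1.7) / 6 = 1.6667
LCL = X̄̄ − A₃·s̄ = 900.2167 − 1.032 × 1.6667 = 898.4967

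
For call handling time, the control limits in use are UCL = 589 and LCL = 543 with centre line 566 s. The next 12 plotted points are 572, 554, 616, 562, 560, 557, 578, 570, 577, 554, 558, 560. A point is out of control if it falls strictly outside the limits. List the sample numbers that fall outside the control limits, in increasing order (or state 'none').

Compare each point to [543, 589]: sample 3 = 616 > UCL.

3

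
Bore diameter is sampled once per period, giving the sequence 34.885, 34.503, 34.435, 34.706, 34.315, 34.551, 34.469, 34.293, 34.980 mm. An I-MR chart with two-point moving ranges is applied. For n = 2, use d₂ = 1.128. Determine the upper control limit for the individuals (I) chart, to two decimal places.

X̄ = (34.885 + 34.503 + 34.435 + 34.706 + 34.315 + 34.551 + 34.469 + 34.293 + 34.980) / 9 = 34.5708
Moving ranges: 0.382, 0.068, 0.271, 0.391, 0.236, 0.082, 0.176, 0.687; M̄R̄ = 2.2930 / 8 = 0.2866
UCL = X̄ + 3·M̄R̄/d₂ = 34.5708 + 3 × 0.2866 / 1.128 = 35.3331

35.33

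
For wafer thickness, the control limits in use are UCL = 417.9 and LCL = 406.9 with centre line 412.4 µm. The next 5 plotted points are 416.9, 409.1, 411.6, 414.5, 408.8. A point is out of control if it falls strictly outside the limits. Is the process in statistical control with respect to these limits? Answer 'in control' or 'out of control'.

All 5 points lie within [406.9, 417.9].

in control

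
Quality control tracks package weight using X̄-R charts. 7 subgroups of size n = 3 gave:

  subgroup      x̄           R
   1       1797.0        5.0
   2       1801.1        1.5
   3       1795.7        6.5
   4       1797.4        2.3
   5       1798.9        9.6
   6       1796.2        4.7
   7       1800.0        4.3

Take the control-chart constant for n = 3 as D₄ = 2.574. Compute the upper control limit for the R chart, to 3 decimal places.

R̄ = (5.0 + 1.5 + 6.5 + 2.3 + 9.6 + 4.7 + 4.3) / 7 = 33.9000 / 7 = 4.8429
UCL_R = D₄·R̄ = 2.574 × 4.8429 = 12.4655

12.466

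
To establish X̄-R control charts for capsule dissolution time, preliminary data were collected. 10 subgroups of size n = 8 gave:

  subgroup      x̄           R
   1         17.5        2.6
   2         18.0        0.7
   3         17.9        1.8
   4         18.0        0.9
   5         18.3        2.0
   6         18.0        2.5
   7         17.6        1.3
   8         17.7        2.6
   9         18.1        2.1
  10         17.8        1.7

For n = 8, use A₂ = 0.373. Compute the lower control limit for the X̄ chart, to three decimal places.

X̄̄ = (17.5 + 18.0 + 17.9 + 18.0 + 18.3 + 18.0 + 17.6 + 17.7 + 18.1 + 17.8) / 10 = 178.9000 / 10 = 17.8900
R̄ = (2.6 + 0.7 + 1.8 + 0.9 + 2.0 + 2.5 + 1.3 + 2.6 + 2.1 + 1.7) / 10 = 18.2000 / 10 = 1.8200
LCL = X̄̄ − A₂·R̄ = 17.8900 − 0.373 × 1.8200 = 17.2111

17.211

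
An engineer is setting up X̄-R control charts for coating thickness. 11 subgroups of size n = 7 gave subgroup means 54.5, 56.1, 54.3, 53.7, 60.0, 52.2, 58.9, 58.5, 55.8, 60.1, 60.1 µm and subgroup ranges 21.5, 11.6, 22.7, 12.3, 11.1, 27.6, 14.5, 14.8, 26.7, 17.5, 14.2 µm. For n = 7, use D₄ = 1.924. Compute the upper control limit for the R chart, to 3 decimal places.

R̄ = (21.5 + 11.6 + 22.7 + 12.3 + 11.1 + 27.6 + 14.5 + 14.8 + 26.7 + 17.5 + 14.2) / 11 = 194.5000 / 11 = 17.6818
UCL_R = D₄·R̄ = 1.924 × 17.6818 = 34.0198

34.020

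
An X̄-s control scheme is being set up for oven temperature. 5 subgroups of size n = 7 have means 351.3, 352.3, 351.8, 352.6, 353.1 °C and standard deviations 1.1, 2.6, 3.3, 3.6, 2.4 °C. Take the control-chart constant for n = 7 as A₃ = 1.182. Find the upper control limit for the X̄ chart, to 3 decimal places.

355.293

X̄̄ = (351.3 + 352.3 + 351.8 + 352.6 + 353.1) / 5 = 352.2200
s̄ = (1.1 + 2.6 + 3.3 + 3.6 + 2.4) / 5 = 2.6000
UCL = X̄̄ + A₃·s̄ = 352.2200 + 1.182 × 2.6000 = 355.2932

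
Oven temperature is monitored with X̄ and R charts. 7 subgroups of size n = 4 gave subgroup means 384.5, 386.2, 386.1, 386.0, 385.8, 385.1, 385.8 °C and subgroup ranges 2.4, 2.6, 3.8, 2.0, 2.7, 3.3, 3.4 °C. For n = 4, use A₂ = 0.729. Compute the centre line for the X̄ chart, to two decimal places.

X̄̄ = (384.5 + 386.2 + 386.1 + 386.0 + 385.8 + 385.1 + 385.8) / 7 = 2699.5000 / 7 = 385.6429
CL = X̄̄ = 385.6429

385.64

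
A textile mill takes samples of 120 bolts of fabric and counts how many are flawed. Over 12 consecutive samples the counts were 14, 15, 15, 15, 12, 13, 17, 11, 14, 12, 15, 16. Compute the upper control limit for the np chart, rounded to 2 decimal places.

24.66

p̄ = Σdᵢ / (k·n) = 169 / (12 × 120) = 0.11736
UCL = np̄ + 3·√(np̄(1−p̄)) = 14.0833 + 3 × √(14.0833×0.88264) = 14.0833 + 3 × 3.5257 = 24.6604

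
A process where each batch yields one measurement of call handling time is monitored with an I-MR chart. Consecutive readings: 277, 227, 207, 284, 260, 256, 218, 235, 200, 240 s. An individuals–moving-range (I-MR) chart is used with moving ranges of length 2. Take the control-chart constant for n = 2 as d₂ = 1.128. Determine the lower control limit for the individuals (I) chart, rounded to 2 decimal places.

X̄ = (277 + 227 + 207 + 284 + 260 + 256 + 218 + 235 + 200 + 240) / 10 = 240.4000
Moving ranges: 50, 20, 77, 24, 4, 38, 17, 35, 40; M̄R̄ = 305.0000 / 9 = 33.8889
LCL = X̄ − 3·M̄R̄/d₂ = 240.4000 − 3 × 33.8889 / 1.128 = 150.2700

150.27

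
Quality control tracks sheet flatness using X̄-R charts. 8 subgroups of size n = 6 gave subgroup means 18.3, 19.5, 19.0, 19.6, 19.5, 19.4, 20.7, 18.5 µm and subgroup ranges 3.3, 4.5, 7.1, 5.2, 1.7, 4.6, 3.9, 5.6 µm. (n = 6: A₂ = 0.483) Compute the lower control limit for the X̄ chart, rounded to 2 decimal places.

X̄̄ = (18.3 + 19.5 + 19.0 + 19.6 + 19.5 + 19.4 + 20.7 + 18.5) / 8 = 154.5000 / 8 = 19.3125
R̄ = (3.3 + 4.5 + 7.1 + 5.2 + 1.7 + 4.6 + 3.9 + 5.6) / 8 = 35.9000 / 8 = 4.4875
LCL = X̄̄ − A₂·R̄ = 19.3125 − 0.483 × 4.4875 = 17.1450

17.15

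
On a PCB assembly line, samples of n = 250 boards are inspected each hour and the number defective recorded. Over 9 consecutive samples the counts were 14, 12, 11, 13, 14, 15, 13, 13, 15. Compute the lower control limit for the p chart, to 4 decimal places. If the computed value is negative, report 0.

0.0107

p̄ = Σdᵢ / (k·n) = 120 / (9 × 250) = 0.05333
LCL = p̄ − 3·√(p̄(1−p̄)/n) = 0.05333 − 3 × 0.01421 = 0.01070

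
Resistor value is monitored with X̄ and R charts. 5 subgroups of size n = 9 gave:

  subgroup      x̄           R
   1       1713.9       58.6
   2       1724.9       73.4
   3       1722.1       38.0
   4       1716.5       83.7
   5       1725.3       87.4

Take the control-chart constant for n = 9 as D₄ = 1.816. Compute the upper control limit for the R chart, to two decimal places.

123.89

R̄ = (58.6 + 73.4 + 38.0 + 83.7 + 87.4) / 5 = 341.1000 / 5 = 68.2200
UCL_R = D₄·R̄ = 1.816 × 68.2200 = 123.8875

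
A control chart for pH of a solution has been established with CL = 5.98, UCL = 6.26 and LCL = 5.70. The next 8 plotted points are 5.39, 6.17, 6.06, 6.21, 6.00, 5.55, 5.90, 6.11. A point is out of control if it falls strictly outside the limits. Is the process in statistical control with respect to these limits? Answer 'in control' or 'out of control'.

out of control

Compare each point to [5.70, 6.26]: sample 1 = 5.39 < LCL; sample 6 = 5.55 < LCL.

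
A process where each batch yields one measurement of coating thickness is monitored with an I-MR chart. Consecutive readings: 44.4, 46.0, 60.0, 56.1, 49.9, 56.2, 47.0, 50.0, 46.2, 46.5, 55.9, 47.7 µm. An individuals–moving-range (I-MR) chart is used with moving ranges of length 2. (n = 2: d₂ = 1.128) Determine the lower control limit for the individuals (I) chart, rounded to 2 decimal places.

X̄ = (44.4 + 46.0 + 60.0 + 56.1 + 49.9 + 56.2 + 47.0 + 50.0 + 46.2 + 46.5 + 55.9 + 47.7) / 12 = 50.4917
Moving ranges: 1.6, 14.0, 3.9, 6.2, 6.3, 9.2, 3.0, 3.8, 0.3, 9.4, 8.2; M̄R̄ = 65.9000 / 11 = 5.9909
LCL = X̄ − 3·M̄R̄/d₂ = 50.4917 − 3 × 5.9909 / 1.128 = 34.5584

34.56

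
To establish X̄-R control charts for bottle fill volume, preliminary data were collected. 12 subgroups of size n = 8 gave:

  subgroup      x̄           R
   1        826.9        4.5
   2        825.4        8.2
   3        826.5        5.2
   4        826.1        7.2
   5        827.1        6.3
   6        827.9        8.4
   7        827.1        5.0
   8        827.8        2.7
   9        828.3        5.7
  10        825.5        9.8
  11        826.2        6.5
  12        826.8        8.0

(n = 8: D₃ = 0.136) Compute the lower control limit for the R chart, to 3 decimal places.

0.878

R̄ = (4.5 + 8.2 + 5.2 + 7.2 + 6.3 + 8.4 + 5.0 + 2.7 + 5.7 + 9.8 + 6.5 + 8.0) / 12 = 77.5000 / 12 = 6.4583
LCL_R = D₃·R̄ = 0.136 × 6.4583 = 0.8783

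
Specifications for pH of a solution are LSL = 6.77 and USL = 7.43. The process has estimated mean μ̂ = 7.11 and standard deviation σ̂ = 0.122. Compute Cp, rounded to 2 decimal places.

Cp = (USL − LSL) / (6σ̂) = (7.43 − 6.77) / (6 × 0.122) = 0.6600 / 0.7320 = 0.9016

0.90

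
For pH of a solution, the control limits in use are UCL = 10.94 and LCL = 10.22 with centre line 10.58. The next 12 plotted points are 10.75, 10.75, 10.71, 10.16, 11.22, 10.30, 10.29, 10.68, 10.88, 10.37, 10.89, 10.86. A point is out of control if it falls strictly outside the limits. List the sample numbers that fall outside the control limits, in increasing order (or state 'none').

4, 5

Compare each point to [10.22, 10.94]: sample 4 = 10.16 < LCL; sample 5 = 11.22 > UCL.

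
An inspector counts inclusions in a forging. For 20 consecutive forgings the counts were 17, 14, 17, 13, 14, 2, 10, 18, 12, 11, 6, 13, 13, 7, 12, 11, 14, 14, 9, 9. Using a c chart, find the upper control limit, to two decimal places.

22.11

c̄ = (17 + 14 + 17 + 13 + 14 + 2 + 10 + 18 + 12 + 11 + 6 + 13 + 13 + 7 + 12 + 11 + 14 + 14 + 9 + 9) / 20 = 236 / 20 = 11.8000
UCL = c̄ + 3√c̄ = 11.8000 + 3 × √11.8000 = 11.8000 + 3 × 3.4351 = 22.1053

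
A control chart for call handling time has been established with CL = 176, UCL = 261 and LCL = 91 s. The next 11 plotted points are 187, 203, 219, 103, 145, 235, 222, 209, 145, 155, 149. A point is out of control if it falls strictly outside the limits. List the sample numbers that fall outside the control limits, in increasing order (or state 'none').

All 11 points lie within [91, 261].

none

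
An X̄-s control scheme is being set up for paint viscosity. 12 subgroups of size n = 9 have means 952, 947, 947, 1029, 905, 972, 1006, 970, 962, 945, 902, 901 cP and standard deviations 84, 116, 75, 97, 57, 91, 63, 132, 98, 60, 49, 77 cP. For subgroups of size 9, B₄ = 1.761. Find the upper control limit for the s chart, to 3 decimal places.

146.603

s̄ = (84 + 116 + 75 + 97 + 57 + 91 + 63 + 132 + 98 + 60 + 49 + 77) / 12 = 83.2500
UCL_s = B₄·s̄ = 1.761 × 83.2500 = 146.6033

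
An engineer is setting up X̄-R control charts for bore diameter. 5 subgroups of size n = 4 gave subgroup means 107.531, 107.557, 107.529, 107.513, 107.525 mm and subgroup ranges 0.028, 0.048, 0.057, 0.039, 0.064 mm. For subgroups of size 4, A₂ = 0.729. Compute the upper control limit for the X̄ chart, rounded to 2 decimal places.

X̄̄ = (107.531 + 107.557 + 107.529 + 107.513 + 107.525) / 5 = 537.6550 / 5 = 107.5310
R̄ = (0.028 + 0.048 + 0.057 + 0.039 + 0.064) / 5 = 0.2360 / 5 = 0.0472
UCL = X̄̄ + A₂·R̄ = 107.5310 + 0.729 × 0.0472 = 107.5654

107.57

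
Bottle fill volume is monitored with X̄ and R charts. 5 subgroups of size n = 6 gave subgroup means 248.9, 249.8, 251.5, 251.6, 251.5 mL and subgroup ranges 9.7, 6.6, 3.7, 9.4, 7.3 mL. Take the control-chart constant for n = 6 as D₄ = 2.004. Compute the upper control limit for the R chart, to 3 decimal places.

14.709

R̄ = (9.7 + 6.6 + 3.7 + 9.4 + 7.3) / 5 = 36.7000 / 5 = 7.3400
UCL_R = D₄·R̄ = 2.004 × 7.3400 = 14.7094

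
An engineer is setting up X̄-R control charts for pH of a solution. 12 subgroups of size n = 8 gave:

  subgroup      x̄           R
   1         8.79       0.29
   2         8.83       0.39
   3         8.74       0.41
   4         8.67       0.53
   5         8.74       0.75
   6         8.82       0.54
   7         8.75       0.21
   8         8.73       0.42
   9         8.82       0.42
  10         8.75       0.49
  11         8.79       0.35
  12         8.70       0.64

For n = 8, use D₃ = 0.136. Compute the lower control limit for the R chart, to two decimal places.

0.06

R̄ = (0.29 + 0.39 + 0.41 + 0.53 + 0.75 + 0.54 + 0.21 + 0.42 + 0.42 + 0.49 + 0.35 + 0.64) / 12 = 5.4400 / 12 = 0.4533
LCL_R = D₃·R̄ = 0.136 × 0.4533 = 0.0617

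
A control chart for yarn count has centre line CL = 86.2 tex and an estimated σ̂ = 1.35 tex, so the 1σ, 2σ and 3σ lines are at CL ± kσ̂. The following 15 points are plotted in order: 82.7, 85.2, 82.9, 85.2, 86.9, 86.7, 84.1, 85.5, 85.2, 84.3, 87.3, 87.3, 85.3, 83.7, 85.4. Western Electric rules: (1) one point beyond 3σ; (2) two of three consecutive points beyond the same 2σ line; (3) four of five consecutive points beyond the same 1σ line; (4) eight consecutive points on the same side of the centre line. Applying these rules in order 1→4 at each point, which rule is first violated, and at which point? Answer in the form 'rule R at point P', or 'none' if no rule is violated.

Zone of each point (C = within 1σ̂, B = 1σ̂–2σ̂, A = 2σ̂–3σ̂, * = beyond 3σ̂; sign = side of CL): 1:-A, 2:-C, 3:-A, 4:-C, 5:+C, 6:+C, 7:-B, 8:-C, 9:-C, 10:-B, 11:+C, 12:+C, 13:-C, 14:-B, 15:-C
Rule 2 (two of three consecutive points beyond the same 2σ limit) is satisfied at point 3.

rule 2 at point 3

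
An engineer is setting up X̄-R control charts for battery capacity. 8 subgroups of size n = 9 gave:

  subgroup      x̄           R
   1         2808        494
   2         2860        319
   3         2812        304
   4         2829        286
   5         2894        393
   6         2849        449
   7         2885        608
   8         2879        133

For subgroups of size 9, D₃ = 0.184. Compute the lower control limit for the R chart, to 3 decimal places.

68.678

R̄ = (494 + 319 + 304 + 286 + 393 + 449 + 608 + 133) / 8 = 2986.0000 / 8 = 373.2500
LCL_R = D₃·R̄ = 0.184 × 373.2500 = 68.6780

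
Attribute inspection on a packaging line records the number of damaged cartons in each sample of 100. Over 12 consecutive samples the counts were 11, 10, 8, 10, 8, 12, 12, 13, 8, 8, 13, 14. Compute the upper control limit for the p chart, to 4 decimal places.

0.1981

p̄ = Σdᵢ / (k·n) = 127 / (12 × 100) = 0.10583
UCL = p̄ + 3·√(p̄(1−p̄)/n) = 0.10583 + 3 × √(0.10583×0.89417/100) = 0.10583 + 3 × 0.03076 = 0.19812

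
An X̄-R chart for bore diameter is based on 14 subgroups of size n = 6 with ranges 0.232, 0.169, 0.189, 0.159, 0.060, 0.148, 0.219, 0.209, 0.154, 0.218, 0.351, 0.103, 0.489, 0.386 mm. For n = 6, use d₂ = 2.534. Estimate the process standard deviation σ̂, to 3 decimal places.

0.087

R̄ = (0.232 + 0.169 + 0.189 + 0.159 + 0.060 + 0.148 + 0.219 + 0.209 + 0.154 + 0.218 + 0.351 + 0.103 + 0.489 + 0.386) / 14 = 0.2204
σ̂ = R̄ / d₂ = 0.2204 / 2.534 = 0.0870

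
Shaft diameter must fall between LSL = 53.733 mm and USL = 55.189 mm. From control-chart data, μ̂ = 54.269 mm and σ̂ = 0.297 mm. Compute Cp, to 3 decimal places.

0.817

Cp = (USL − LSL) / (6σ̂) = (55.189 − 53.733) / (6 × 0.297) = 1.4560 / 1.7820 = 0.8171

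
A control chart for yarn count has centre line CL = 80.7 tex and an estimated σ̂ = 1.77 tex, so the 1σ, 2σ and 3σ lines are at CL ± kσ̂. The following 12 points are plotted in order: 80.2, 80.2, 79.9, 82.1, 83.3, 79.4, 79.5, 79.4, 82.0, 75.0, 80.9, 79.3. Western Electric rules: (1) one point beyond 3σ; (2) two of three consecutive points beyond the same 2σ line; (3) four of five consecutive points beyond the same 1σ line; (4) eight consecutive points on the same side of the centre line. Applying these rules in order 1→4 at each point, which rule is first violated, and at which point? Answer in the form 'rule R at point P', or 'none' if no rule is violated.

Zone of each point (C = within 1σ̂, B = 1σ̂–2σ̂, A = 2σ̂–3σ̂, * = beyond 3σ̂; sign = side of CL): 1:-C, 2:-C, 3:-C, 4:+C, 5:+B, 6:-C, 7:-C, 8:-C, 9:+C, 10:-*, 11:+C, 12:-C
Rule 1 (one point beyond the 3σ limits) is satisfied at point 10.

rule 1 at point 10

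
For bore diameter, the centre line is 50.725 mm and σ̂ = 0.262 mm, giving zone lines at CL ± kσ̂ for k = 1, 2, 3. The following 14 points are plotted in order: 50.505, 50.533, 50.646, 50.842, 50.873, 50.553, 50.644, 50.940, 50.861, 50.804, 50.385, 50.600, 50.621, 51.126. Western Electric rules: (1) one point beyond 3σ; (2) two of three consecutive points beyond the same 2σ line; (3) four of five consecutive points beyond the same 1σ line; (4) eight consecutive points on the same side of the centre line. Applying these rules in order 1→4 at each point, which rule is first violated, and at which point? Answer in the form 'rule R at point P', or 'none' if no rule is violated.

Zone of each point (C = within 1σ̂, B = 1σ̂–2σ̂, A = 2σ̂–3σ̂, * = beyond 3σ̂; sign = side of CL): 1:-C, 2:-C, 3:-C, 4:+C, 5:+C, 6:-C, 7:-C, 8:+C, 9:+C, 10:+C, 11:-B, 12:-C, 13:-C, 14:+B
No rule fires across all 14 points.

none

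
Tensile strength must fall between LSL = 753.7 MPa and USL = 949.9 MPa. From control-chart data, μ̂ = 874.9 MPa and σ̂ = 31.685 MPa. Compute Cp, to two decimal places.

1.03

Cp = (USL − LSL) / (6σ̂) = (949.9 − 753.7) / (6 × 31.685) = 196.2000 / 190.1100 = 1.0320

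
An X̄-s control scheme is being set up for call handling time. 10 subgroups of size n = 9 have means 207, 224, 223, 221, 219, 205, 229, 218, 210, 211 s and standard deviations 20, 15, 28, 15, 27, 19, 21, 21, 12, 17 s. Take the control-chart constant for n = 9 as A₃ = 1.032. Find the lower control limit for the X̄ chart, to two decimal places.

X̄̄ = (207 + 224 + 223 + 221 + 219 + 205 + 229 + 218 + 210 + 211) / 10 = 216.7000
s̄ = (20 + 15 + 28 + 15 + 27 + 19 + 21 + 21 + 12 + 17) / 10 = 19.5000
LCL = X̄̄ − A₃·s̄ = 216.7000 − 1.032 × 19.5000 = 196.5760

196.58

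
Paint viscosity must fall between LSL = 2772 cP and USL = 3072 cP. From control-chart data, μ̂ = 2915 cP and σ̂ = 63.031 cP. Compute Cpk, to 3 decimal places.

0.756

Cpu = (USL − μ̂) / (3σ̂) = (3072 − 2915) / (3 × 63.031) = 0.8303; Cpl = (μ̂ − LSL) / (3σ̂) = (2915 − 2772) / (3 × 63.031) = 0.7562; Cpk = min(Cpu, Cpl) = 0.7562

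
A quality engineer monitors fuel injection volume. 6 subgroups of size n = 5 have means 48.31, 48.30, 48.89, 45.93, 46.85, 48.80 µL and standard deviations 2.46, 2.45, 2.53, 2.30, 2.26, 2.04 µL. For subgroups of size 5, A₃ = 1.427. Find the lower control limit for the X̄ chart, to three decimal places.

X̄̄ = (48.31 + 48.30 + 48.89 + 45.93 + 46.85 + 48.80) / 6 = 47.8467
s̄ = (2.46 + 2.45 + 2.53 + 2.30 + 2.26 + 2.04) / 6 = 2.3400
LCL = X̄̄ − A₃·s̄ = 47.8467 − 1.427 × 2.3400 = 44.5075

44.507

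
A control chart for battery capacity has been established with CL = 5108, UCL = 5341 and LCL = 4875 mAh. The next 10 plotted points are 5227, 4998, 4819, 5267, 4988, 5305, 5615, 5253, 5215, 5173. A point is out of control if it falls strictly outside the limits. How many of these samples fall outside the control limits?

Compare each point to [4875, 5341]: sample 3 = 4819 < LCL; sample 7 = 5615 > UCL.

2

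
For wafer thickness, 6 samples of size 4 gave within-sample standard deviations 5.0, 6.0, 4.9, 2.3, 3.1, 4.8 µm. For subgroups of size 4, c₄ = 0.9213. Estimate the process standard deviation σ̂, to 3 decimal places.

s̄ = (5.0 + 6.0 + 4.9 + 2.3 + 3.1 + 4.8) / 6 = 4.3500
σ̂ = s̄ / c₄ = 4.3500 / 0.9213 = 4.7216

4.722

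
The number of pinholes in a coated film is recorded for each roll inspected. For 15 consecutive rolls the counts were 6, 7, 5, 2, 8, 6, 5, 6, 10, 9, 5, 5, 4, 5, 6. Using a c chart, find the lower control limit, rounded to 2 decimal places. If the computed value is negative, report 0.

0.00

c̄ = (6 + 7 + 5 + 2 + 8 + 6 + 5 + 6 + 10 + 9 + 5 + 5 + 4 + 5 + 6) / 15 = 89 / 15 = 5.9333
LCL = c̄ − 3√c̄ = 5.9333 − 3 × 2.4358 = -1.3742 → 0 (cannot be negative)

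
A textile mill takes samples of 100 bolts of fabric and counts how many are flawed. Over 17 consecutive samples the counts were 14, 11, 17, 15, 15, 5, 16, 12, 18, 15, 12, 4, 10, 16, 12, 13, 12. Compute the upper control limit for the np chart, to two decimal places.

p̄ = Σdᵢ / (k·n) = 217 / (17 × 100) = 0.12765
UCL = np̄ + 3·√(np̄(1−p̄)) = 12.7647 + 3 × √(12.7647×0.87235) = 12.7647 + 3 × 3.3370 = 22.7756

22.78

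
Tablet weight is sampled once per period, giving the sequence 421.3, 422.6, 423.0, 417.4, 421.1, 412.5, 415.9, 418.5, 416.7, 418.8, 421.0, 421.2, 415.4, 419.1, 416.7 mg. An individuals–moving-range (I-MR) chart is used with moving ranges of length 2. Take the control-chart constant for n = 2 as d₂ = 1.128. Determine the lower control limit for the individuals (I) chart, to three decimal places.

410.426

X̄ = (421.3 + 422.6 + 423.0 + 417.4 + 421.1 + 412.5 + 415.9 + 418.5 + 416.7 + 418.8 + 421.0 + 421.2 + 415.4 + 419.1 + 416.7) / 15 = 418.7467
Moving ranges: 1.3, 0.4, 5.6, 3.7, 8.6, 3.4, 2.6, 1.8, 2.1, 2.2, 0.2, 5.8, 3.7, 2.4; M̄R̄ = 43.8000 / 14 = 3.1286
LCL = X̄ − 3·M̄R̄/d₂ = 418.7467 − 3 × 3.1286 / 1.128 = 410.4260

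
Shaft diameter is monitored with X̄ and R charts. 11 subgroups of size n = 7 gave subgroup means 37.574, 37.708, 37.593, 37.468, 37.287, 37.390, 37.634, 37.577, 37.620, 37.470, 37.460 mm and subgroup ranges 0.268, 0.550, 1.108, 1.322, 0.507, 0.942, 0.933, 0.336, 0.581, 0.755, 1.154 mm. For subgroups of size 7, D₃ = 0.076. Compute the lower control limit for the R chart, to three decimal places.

0.058

R̄ = (0.268 + 0.550 + 1.108 + 1.322 + 0.507 + 0.942 + 0.933 + 0.336 + 0.581 + 0.755 + 1.154) / 11 = 8.4560 / 11 = 0.7687
LCL_R = D₃·R̄ = 0.076 × 0.7687 = 0.0584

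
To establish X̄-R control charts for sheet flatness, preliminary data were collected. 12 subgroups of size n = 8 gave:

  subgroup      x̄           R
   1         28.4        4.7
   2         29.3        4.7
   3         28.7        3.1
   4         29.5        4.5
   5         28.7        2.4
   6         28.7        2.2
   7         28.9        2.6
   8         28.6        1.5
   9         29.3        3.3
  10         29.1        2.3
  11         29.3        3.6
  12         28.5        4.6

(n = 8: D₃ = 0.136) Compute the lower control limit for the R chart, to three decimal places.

R̄ = (4.7 + 4.7 + 3.1 + 4.5 + 2.4 + 2.2 + 2.6 + 1.5 + 3.3 + 2.3 + 3.6 + 4.6) / 12 = 39.5000 / 12 = 3.2917
LCL_R = D₃·R̄ = 0.136 × 3.2917 = 0.4477

0.448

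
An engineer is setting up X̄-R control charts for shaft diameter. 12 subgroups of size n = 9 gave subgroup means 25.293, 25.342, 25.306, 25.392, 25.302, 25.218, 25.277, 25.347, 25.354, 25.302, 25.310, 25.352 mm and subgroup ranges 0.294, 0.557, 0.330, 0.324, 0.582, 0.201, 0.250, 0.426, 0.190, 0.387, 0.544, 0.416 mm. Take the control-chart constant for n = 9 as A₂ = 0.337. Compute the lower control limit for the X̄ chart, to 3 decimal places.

25.190

X̄̄ = (25.293 + 25.342 + 25.306 + 25.392 + 25.302 + 25.218 + 25.277 + 25.347 + 25.354 + 25.302 + 25.310 + 25.352) / 12 = 303.7950 / 12 = 25.3163
R̄ = (0.294 + 0.557 + 0.330 + 0.324 + 0.582 + 0.201 + 0.250 + 0.426 + 0.190 + 0.387 + 0.544 + 0.416) / 12 = 4.5010 / 12 = 0.3751
LCL = X̄̄ − A₂·R̄ = 25.3163 − 0.337 × 0.3751 = 25.1898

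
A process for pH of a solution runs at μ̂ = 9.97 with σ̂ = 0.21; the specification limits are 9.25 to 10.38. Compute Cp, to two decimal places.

Cp = (USL − LSL) / (6σ̂) = (10.38 − 9.25) / (6 × 0.21) = 1.1300 / 1.2600 = 0.8968

0.90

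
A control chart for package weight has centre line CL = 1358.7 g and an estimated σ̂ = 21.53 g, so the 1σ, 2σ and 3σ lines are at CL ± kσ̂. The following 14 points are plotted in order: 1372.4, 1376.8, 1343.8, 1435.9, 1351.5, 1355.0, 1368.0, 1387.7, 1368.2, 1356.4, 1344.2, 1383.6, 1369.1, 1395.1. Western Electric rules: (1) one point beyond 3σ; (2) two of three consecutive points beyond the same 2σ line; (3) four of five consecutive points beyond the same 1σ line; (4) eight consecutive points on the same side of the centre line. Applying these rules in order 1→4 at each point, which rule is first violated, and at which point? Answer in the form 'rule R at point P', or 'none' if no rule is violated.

Zone of each point (C = within 1σ̂, B = 1σ̂–2σ̂, A = 2σ̂–3σ̂, * = beyond 3σ̂; sign = side of CL): 1:+C, 2:+C, 3:-C, 4:+*, 5:-C, 6:-C, 7:+C, 8:+B, 9:+C, 10:-C, 11:-C, 12:+B, 13:+C, 14:+B
Rule 1 (one point beyond the 3σ limits) is satisfied at point 4.

rule 1 at point 4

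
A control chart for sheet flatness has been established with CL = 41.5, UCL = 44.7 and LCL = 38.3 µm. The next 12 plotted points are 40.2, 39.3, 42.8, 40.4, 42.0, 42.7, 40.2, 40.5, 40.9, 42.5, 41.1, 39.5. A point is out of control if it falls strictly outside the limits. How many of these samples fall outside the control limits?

0

All 12 points lie within [38.3, 44.7].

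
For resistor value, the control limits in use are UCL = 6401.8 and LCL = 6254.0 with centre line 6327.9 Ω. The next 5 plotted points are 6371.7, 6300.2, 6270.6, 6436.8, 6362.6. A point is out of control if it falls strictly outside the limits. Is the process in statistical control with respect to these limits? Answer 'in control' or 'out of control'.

Compare each point to [6254.0, 6401.8]: sample 4 = 6436.8 > UCL.

out of control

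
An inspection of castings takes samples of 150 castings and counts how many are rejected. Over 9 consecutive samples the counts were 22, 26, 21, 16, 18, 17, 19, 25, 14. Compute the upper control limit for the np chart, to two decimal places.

32.21

p̄ = Σdᵢ / (k·n) = 178 / (9 × 150) = 0.13185
UCL = np̄ + 3·√(np̄(1−p̄)) = 19.7778 + 3 × √(19.7778×0.86815) = 19.7778 + 3 × 4.1437 = 32.2088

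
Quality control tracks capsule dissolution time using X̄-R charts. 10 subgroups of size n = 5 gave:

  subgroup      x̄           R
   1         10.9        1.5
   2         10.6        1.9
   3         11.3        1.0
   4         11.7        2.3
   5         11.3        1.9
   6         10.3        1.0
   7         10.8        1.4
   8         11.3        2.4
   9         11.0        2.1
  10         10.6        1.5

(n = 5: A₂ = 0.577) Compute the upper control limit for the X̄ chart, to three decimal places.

11.961

X̄̄ = (10.9 + 10.6 + 11.3 + 11.7 + 11.3 + 10.3 + 10.8 + 11.3 + 11.0 + 10.6) / 10 = 109.8000 / 10 = 10.9800
R̄ = (1.5 + 1.9 + 1.0 + 2.3 + 1.9 + 1.0 + 1.4 + 2.4 + 2.1 + 1.5) / 10 = 17.0000 / 10 = 1.7000
UCL = X̄̄ + A₂·R̄ = 10.9800 + 0.577 × 1.7000 = 11.9609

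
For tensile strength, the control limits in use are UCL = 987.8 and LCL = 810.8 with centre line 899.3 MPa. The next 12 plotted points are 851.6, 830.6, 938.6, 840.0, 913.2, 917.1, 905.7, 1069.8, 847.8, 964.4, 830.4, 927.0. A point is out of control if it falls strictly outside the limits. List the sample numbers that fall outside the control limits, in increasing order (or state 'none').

8

Compare each point to [810.8, 987.8]: sample 8 = 1069.8 > UCL.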